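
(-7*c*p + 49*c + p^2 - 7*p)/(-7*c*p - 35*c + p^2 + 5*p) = (p - 7)/(p + 5)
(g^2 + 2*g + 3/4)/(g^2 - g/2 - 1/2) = (g + 3/2)/(g - 1)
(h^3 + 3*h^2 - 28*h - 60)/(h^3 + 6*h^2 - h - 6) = (h^2 - 3*h - 10)/(h^2 - 1)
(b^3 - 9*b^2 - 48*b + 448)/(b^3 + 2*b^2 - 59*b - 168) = (b - 8)/(b + 3)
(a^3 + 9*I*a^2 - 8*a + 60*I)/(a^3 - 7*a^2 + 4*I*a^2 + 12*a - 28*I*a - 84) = (a + 5*I)/(a - 7)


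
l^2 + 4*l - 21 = (l - 3)*(l + 7)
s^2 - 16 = (s - 4)*(s + 4)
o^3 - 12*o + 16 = (o - 2)^2*(o + 4)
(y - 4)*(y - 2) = y^2 - 6*y + 8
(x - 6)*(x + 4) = x^2 - 2*x - 24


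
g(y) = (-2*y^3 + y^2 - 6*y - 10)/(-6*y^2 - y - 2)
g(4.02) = 1.44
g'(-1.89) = 0.59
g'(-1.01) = 2.18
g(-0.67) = 1.23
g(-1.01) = 0.12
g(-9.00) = -3.30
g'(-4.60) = 0.33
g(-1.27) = -0.32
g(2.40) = 1.19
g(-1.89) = -0.85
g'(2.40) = 0.01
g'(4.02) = 0.24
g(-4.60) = -1.88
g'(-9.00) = 0.33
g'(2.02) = -0.14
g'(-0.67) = 4.64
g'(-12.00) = 0.33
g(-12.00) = -4.29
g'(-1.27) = 1.31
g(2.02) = 1.21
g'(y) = (12*y + 1)*(-2*y^3 + y^2 - 6*y - 10)/(-6*y^2 - y - 2)^2 + (-6*y^2 + 2*y - 6)/(-6*y^2 - y - 2) = (12*y^4 + 4*y^3 - 25*y^2 - 124*y + 2)/(36*y^4 + 12*y^3 + 25*y^2 + 4*y + 4)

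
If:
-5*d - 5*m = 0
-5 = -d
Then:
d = 5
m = -5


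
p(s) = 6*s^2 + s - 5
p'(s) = 12*s + 1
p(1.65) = 12.98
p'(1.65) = 20.80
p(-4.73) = 124.51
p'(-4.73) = -55.76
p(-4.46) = 109.89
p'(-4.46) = -52.52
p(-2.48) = 29.42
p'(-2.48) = -28.76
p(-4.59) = 116.82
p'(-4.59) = -54.08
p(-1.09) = 1.04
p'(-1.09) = -12.08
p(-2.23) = 22.61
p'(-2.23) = -25.76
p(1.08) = 3.08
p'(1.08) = 13.96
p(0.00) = -5.00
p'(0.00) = 1.00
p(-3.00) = 46.00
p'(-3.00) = -35.00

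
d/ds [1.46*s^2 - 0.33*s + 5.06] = 2.92*s - 0.33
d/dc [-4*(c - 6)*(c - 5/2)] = 34 - 8*c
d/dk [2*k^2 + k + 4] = 4*k + 1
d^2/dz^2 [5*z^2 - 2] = 10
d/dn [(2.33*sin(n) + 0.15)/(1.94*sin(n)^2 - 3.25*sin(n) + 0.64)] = (-4.5202*sin(n)^2 - 0.582*sin(n) + 1.9787)*cos(n)/(3.7636*sin(n)^4 - 12.61*sin(n)^3 + 13.0457*sin(n)^2 - 4.16*sin(n) + 0.4096)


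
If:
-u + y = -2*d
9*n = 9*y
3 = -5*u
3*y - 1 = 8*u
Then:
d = 1/3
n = -19/15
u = -3/5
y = -19/15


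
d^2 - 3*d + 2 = (d - 2)*(d - 1)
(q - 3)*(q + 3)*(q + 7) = q^3 + 7*q^2 - 9*q - 63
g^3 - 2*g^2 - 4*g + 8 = (g - 2)^2*(g + 2)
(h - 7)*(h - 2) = h^2 - 9*h + 14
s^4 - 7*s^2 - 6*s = s*(s - 3)*(s + 1)*(s + 2)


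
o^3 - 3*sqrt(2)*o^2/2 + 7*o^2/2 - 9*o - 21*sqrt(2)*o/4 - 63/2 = (o + 7/2)*(o - 3*sqrt(2))*(o + 3*sqrt(2)/2)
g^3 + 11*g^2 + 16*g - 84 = (g - 2)*(g + 6)*(g + 7)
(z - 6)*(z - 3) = z^2 - 9*z + 18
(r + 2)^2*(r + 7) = r^3 + 11*r^2 + 32*r + 28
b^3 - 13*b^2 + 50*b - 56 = (b - 7)*(b - 4)*(b - 2)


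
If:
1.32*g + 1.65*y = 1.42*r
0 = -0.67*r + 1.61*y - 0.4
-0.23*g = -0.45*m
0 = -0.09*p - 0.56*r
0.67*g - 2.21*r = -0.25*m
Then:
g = -0.39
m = -0.20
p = 0.87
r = -0.14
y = 0.19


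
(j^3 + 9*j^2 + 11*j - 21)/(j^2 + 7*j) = j + 2 - 3/j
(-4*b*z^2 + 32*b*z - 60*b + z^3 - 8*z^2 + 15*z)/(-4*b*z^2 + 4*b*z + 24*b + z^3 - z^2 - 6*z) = (z - 5)/(z + 2)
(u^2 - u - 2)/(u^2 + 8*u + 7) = (u - 2)/(u + 7)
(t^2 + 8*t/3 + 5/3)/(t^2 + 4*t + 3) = (t + 5/3)/(t + 3)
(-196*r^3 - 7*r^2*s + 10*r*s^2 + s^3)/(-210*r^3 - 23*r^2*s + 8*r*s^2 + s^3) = (28*r^2 - 3*r*s - s^2)/(30*r^2 - r*s - s^2)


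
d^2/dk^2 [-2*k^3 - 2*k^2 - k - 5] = -12*k - 4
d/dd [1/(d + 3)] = -1/(d + 3)^2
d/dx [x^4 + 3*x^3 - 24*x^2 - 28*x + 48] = 4*x^3 + 9*x^2 - 48*x - 28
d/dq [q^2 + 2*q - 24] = 2*q + 2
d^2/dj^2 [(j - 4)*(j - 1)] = 2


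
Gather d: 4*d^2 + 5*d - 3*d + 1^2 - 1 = 4*d^2 + 2*d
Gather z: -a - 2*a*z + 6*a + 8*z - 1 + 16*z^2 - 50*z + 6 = 5*a + 16*z^2 + z*(-2*a - 42) + 5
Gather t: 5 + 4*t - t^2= -t^2 + 4*t + 5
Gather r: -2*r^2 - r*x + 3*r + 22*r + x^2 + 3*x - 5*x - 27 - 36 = -2*r^2 + r*(25 - x) + x^2 - 2*x - 63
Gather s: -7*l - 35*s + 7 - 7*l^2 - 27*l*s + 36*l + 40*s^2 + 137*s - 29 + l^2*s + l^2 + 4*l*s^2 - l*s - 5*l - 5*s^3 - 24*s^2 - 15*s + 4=-6*l^2 + 24*l - 5*s^3 + s^2*(4*l + 16) + s*(l^2 - 28*l + 87) - 18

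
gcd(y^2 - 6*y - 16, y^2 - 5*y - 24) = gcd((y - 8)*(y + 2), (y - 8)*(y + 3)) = y - 8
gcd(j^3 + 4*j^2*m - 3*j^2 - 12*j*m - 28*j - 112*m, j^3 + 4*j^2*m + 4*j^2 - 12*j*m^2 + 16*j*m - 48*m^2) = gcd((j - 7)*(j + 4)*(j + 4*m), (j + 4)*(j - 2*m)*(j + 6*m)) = j + 4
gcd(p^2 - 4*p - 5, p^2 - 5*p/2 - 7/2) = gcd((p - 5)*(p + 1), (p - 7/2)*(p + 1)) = p + 1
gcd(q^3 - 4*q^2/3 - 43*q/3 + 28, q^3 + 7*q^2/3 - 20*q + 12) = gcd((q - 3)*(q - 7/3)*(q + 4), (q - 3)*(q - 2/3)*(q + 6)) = q - 3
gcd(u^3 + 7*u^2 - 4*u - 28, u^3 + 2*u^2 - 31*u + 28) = u + 7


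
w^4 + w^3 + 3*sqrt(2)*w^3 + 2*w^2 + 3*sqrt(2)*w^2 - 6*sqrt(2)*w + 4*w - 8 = (w - 1)*(w + 2)*(w + sqrt(2))*(w + 2*sqrt(2))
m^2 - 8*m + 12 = (m - 6)*(m - 2)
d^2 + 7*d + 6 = (d + 1)*(d + 6)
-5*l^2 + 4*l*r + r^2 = (-l + r)*(5*l + r)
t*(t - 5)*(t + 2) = t^3 - 3*t^2 - 10*t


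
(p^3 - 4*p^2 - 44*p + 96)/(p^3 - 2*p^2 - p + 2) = (p^2 - 2*p - 48)/(p^2 - 1)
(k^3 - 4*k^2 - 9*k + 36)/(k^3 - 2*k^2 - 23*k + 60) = (k + 3)/(k + 5)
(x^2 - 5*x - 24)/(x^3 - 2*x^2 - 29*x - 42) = (x - 8)/(x^2 - 5*x - 14)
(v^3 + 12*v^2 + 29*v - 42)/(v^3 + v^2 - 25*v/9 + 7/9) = 9*(v^2 + 13*v + 42)/(9*v^2 + 18*v - 7)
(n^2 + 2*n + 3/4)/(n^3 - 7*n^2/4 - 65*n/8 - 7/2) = 2*(2*n + 3)/(4*n^2 - 9*n - 28)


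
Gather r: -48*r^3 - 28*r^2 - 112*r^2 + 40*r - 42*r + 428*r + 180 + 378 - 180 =-48*r^3 - 140*r^2 + 426*r + 378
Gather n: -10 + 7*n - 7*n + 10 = 0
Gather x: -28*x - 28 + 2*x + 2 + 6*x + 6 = -20*x - 20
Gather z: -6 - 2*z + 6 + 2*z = 0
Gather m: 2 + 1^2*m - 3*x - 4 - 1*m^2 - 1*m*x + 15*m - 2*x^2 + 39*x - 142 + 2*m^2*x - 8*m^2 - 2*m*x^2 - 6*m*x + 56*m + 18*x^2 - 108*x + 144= m^2*(2*x - 9) + m*(-2*x^2 - 7*x + 72) + 16*x^2 - 72*x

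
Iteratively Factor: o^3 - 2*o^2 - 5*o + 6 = (o - 3)*(o^2 + o - 2) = (o - 3)*(o - 1)*(o + 2)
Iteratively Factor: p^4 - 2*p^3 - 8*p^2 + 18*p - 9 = (p - 3)*(p^3 + p^2 - 5*p + 3) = (p - 3)*(p - 1)*(p^2 + 2*p - 3) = (p - 3)*(p - 1)*(p + 3)*(p - 1)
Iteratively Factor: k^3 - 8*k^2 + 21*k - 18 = (k - 3)*(k^2 - 5*k + 6) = (k - 3)*(k - 2)*(k - 3)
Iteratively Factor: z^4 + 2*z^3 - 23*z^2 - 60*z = (z + 4)*(z^3 - 2*z^2 - 15*z) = (z + 3)*(z + 4)*(z^2 - 5*z) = z*(z + 3)*(z + 4)*(z - 5)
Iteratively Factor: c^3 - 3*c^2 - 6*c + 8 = (c + 2)*(c^2 - 5*c + 4) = (c - 1)*(c + 2)*(c - 4)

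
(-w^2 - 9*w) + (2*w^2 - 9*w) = w^2 - 18*w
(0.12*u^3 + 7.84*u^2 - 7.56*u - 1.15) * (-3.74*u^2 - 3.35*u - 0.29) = -0.4488*u^5 - 29.7236*u^4 + 1.9756*u^3 + 27.3534*u^2 + 6.0449*u + 0.3335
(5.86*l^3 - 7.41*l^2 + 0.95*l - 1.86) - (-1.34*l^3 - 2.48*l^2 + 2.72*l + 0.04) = 7.2*l^3 - 4.93*l^2 - 1.77*l - 1.9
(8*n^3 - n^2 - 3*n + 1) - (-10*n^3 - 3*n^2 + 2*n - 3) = 18*n^3 + 2*n^2 - 5*n + 4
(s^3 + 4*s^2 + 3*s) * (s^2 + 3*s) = s^5 + 7*s^4 + 15*s^3 + 9*s^2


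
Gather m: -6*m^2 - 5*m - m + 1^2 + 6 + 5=-6*m^2 - 6*m + 12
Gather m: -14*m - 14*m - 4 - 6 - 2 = -28*m - 12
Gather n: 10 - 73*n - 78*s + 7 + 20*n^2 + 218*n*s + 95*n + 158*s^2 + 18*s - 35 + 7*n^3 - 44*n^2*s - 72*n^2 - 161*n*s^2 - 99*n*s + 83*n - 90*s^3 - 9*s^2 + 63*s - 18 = 7*n^3 + n^2*(-44*s - 52) + n*(-161*s^2 + 119*s + 105) - 90*s^3 + 149*s^2 + 3*s - 36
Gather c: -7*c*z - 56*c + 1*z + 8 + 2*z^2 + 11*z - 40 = c*(-7*z - 56) + 2*z^2 + 12*z - 32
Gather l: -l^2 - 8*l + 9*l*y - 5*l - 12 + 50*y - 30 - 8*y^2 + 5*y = -l^2 + l*(9*y - 13) - 8*y^2 + 55*y - 42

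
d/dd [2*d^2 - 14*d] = 4*d - 14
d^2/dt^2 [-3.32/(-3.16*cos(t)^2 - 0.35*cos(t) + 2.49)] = (-132.608768*(1 - cos(t)^2)^2 - 11.01576*cos(t)^3 - 171.203436*cos(t)^2 + 19.13814*cos(t) + 185.668344)/(3.16*cos(t)^2 + 0.35*cos(t) - 2.49)^3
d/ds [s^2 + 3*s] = 2*s + 3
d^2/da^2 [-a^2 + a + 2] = -2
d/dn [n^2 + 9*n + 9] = 2*n + 9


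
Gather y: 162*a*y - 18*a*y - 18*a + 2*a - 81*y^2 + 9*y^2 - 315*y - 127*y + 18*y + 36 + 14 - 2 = -16*a - 72*y^2 + y*(144*a - 424) + 48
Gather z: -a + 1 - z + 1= -a - z + 2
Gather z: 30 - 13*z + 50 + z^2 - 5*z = z^2 - 18*z + 80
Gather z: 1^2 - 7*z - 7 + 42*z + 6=35*z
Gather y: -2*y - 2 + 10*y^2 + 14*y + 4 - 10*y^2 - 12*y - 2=0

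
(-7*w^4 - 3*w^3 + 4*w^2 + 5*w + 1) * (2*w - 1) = -14*w^5 + w^4 + 11*w^3 + 6*w^2 - 3*w - 1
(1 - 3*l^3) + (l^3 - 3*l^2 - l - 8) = -2*l^3 - 3*l^2 - l - 7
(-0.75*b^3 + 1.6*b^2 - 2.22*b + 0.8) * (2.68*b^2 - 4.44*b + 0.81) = -2.01*b^5 + 7.618*b^4 - 13.6611*b^3 + 13.2968*b^2 - 5.3502*b + 0.648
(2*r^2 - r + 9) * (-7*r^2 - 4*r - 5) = -14*r^4 - r^3 - 69*r^2 - 31*r - 45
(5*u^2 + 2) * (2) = 10*u^2 + 4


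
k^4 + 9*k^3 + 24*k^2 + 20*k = k*(k + 2)^2*(k + 5)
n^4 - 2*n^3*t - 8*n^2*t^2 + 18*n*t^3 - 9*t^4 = (n - 3*t)*(n - t)^2*(n + 3*t)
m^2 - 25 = (m - 5)*(m + 5)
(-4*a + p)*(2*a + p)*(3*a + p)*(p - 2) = -24*a^3*p + 48*a^3 - 14*a^2*p^2 + 28*a^2*p + a*p^3 - 2*a*p^2 + p^4 - 2*p^3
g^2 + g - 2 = (g - 1)*(g + 2)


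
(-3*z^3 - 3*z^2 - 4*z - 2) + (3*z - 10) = -3*z^3 - 3*z^2 - z - 12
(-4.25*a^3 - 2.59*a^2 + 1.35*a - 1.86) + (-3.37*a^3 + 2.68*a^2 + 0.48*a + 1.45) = -7.62*a^3 + 0.0900000000000003*a^2 + 1.83*a - 0.41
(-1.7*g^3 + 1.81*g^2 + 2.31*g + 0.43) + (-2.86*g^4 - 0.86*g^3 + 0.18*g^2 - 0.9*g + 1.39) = -2.86*g^4 - 2.56*g^3 + 1.99*g^2 + 1.41*g + 1.82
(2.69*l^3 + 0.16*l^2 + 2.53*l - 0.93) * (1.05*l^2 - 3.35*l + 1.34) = 2.8245*l^5 - 8.8435*l^4 + 5.7251*l^3 - 9.2376*l^2 + 6.5057*l - 1.2462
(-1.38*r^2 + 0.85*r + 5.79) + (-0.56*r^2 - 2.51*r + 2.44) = -1.94*r^2 - 1.66*r + 8.23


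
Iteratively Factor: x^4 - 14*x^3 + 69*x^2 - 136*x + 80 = (x - 5)*(x^3 - 9*x^2 + 24*x - 16) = (x - 5)*(x - 4)*(x^2 - 5*x + 4) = (x - 5)*(x - 4)^2*(x - 1)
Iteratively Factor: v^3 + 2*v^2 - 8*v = (v - 2)*(v^2 + 4*v) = (v - 2)*(v + 4)*(v)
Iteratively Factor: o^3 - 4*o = (o + 2)*(o^2 - 2*o) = (o - 2)*(o + 2)*(o)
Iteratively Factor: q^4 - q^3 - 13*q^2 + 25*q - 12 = (q - 1)*(q^3 - 13*q + 12) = (q - 3)*(q - 1)*(q^2 + 3*q - 4) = (q - 3)*(q - 1)^2*(q + 4)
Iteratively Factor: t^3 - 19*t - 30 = (t + 3)*(t^2 - 3*t - 10) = (t + 2)*(t + 3)*(t - 5)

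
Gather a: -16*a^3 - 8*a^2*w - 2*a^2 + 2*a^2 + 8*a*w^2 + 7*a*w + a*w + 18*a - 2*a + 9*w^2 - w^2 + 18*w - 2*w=-16*a^3 - 8*a^2*w + a*(8*w^2 + 8*w + 16) + 8*w^2 + 16*w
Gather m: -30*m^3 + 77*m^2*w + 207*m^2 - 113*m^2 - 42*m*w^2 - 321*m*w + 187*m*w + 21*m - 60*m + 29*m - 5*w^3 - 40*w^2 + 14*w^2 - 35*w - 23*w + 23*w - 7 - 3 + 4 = -30*m^3 + m^2*(77*w + 94) + m*(-42*w^2 - 134*w - 10) - 5*w^3 - 26*w^2 - 35*w - 6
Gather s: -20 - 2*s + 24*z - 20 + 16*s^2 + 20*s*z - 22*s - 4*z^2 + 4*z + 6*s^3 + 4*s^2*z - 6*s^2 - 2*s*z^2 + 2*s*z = 6*s^3 + s^2*(4*z + 10) + s*(-2*z^2 + 22*z - 24) - 4*z^2 + 28*z - 40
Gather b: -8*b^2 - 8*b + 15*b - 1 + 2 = -8*b^2 + 7*b + 1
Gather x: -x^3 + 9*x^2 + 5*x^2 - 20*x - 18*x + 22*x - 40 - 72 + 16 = -x^3 + 14*x^2 - 16*x - 96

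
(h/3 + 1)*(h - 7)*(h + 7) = h^3/3 + h^2 - 49*h/3 - 49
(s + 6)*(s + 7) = s^2 + 13*s + 42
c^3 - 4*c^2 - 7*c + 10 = (c - 5)*(c - 1)*(c + 2)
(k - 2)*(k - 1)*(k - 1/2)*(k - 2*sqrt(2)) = k^4 - 7*k^3/2 - 2*sqrt(2)*k^3 + 7*k^2/2 + 7*sqrt(2)*k^2 - 7*sqrt(2)*k - k + 2*sqrt(2)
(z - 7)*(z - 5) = z^2 - 12*z + 35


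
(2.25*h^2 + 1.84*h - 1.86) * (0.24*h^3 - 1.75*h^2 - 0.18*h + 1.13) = 0.54*h^5 - 3.4959*h^4 - 4.0714*h^3 + 5.4663*h^2 + 2.414*h - 2.1018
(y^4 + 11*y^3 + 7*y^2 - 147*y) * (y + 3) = y^5 + 14*y^4 + 40*y^3 - 126*y^2 - 441*y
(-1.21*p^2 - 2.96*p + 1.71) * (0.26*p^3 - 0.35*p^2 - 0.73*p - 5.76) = -0.3146*p^5 - 0.3461*p^4 + 2.3639*p^3 + 8.5319*p^2 + 15.8013*p - 9.8496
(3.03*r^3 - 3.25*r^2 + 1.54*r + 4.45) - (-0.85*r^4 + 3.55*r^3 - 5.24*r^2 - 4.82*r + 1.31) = 0.85*r^4 - 0.52*r^3 + 1.99*r^2 + 6.36*r + 3.14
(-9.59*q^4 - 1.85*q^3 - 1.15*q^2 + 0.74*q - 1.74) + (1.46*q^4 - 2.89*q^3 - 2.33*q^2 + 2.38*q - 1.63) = -8.13*q^4 - 4.74*q^3 - 3.48*q^2 + 3.12*q - 3.37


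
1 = 1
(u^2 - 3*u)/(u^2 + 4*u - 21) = u/(u + 7)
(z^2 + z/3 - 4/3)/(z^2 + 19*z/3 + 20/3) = (z - 1)/(z + 5)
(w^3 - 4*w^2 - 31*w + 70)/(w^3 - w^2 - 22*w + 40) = (w - 7)/(w - 4)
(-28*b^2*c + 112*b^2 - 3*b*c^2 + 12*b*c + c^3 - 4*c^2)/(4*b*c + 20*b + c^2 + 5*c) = (-7*b*c + 28*b + c^2 - 4*c)/(c + 5)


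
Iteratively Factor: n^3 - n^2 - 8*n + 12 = (n - 2)*(n^2 + n - 6) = (n - 2)^2*(n + 3)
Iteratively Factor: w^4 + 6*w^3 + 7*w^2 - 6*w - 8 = (w - 1)*(w^3 + 7*w^2 + 14*w + 8) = (w - 1)*(w + 4)*(w^2 + 3*w + 2) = (w - 1)*(w + 1)*(w + 4)*(w + 2)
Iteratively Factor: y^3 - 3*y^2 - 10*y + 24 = (y + 3)*(y^2 - 6*y + 8) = (y - 2)*(y + 3)*(y - 4)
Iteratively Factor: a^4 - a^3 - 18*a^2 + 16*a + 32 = (a - 4)*(a^3 + 3*a^2 - 6*a - 8) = (a - 4)*(a - 2)*(a^2 + 5*a + 4) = (a - 4)*(a - 2)*(a + 4)*(a + 1)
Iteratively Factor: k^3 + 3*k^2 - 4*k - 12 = (k + 2)*(k^2 + k - 6) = (k - 2)*(k + 2)*(k + 3)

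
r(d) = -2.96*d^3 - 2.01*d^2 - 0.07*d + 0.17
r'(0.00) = -0.07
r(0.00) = 0.17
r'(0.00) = -0.07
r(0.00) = 0.17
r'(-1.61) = -16.62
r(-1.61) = 7.43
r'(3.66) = -133.74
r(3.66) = -172.13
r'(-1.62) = -16.86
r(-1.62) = 7.59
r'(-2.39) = -41.19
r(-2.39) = 29.27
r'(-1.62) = -16.86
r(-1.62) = 7.59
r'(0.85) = -9.90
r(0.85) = -3.16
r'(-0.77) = -2.24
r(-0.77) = 0.38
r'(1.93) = -40.91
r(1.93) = -28.73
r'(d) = -8.88*d^2 - 4.02*d - 0.07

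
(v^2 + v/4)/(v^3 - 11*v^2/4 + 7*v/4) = (4*v + 1)/(4*v^2 - 11*v + 7)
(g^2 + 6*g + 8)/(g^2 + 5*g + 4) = (g + 2)/(g + 1)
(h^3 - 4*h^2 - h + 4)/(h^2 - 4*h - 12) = (-h^3 + 4*h^2 + h - 4)/(-h^2 + 4*h + 12)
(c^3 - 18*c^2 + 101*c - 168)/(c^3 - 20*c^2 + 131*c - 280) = (c - 3)/(c - 5)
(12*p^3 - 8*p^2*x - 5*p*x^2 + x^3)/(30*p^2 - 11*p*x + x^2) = (-2*p^2 + p*x + x^2)/(-5*p + x)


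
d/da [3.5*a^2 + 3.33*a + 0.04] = 7.0*a + 3.33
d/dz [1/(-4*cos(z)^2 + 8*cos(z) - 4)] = -sin(z)/(2*(cos(z) - 1)^3)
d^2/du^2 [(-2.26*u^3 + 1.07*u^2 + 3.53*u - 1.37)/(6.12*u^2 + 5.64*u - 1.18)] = (-2.27373675443232e-13*u^5 + 14.1410879999999*u^3 - 171.267984*u^2 - 149.655552*u - 56.98004)/(229.220928*u^6 + 633.728448*u^5 + 451.43568*u^4 - 64.9728*u^3 - 87.04152*u^2 + 23.559408*u - 1.643032)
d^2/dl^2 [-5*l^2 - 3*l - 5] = -10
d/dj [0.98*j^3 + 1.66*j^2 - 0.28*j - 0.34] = 2.94*j^2 + 3.32*j - 0.28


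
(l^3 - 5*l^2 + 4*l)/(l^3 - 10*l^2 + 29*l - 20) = l/(l - 5)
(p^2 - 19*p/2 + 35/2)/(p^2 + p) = (2*p^2 - 19*p + 35)/(2*p*(p + 1))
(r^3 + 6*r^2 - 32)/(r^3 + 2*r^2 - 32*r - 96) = (r - 2)/(r - 6)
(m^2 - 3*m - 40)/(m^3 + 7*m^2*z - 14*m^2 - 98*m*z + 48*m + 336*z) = (m + 5)/(m^2 + 7*m*z - 6*m - 42*z)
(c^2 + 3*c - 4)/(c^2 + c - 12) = (c - 1)/(c - 3)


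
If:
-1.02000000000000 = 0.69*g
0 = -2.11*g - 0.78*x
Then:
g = -1.48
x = 4.00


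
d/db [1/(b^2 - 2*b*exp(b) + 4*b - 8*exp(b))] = 2*(b*exp(b) - b + 5*exp(b) - 2)/(b^2 - 2*b*exp(b) + 4*b - 8*exp(b))^2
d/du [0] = 0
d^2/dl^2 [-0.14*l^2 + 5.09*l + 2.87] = -0.280000000000000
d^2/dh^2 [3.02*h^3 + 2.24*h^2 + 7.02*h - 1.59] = 18.12*h + 4.48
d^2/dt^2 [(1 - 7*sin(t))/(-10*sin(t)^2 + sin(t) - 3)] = (-700*sin(t)^5 + 330*sin(t)^4 + 2630*sin(t)^3 - 740*sin(t)^2 - 1260*sin(t) + 100)/(10*sin(t)^2 - sin(t) + 3)^3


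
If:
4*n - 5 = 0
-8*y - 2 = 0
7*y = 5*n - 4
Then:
No Solution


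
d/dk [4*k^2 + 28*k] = 8*k + 28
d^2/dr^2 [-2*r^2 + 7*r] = -4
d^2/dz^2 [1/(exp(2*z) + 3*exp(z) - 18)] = (2*(2*exp(z) + 3)^2*exp(z) - (4*exp(z) + 3)*(exp(2*z) + 3*exp(z) - 18))*exp(z)/(exp(2*z) + 3*exp(z) - 18)^3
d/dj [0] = 0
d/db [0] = 0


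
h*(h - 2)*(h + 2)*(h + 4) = h^4 + 4*h^3 - 4*h^2 - 16*h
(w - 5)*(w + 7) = w^2 + 2*w - 35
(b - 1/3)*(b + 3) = b^2 + 8*b/3 - 1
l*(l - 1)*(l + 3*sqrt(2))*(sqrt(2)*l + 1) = sqrt(2)*l^4 - sqrt(2)*l^3 + 7*l^3 - 7*l^2 + 3*sqrt(2)*l^2 - 3*sqrt(2)*l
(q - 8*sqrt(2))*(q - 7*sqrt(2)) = q^2 - 15*sqrt(2)*q + 112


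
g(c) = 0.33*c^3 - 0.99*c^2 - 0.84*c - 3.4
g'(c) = 0.99*c^2 - 1.98*c - 0.84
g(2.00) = -6.40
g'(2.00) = -0.84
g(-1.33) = -4.81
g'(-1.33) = 3.54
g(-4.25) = -43.04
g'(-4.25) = 25.46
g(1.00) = -4.90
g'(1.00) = -1.83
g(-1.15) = -4.25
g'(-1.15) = 2.75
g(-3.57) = -28.03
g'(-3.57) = 18.85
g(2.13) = -6.49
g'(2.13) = -0.57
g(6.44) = 38.27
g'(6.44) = 27.47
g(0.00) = -3.40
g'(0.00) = -0.84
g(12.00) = 414.20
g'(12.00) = 117.96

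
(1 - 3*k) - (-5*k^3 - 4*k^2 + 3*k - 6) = 5*k^3 + 4*k^2 - 6*k + 7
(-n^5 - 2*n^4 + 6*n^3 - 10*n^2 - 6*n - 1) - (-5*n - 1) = -n^5 - 2*n^4 + 6*n^3 - 10*n^2 - n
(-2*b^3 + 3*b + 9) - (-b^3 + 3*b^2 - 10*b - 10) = -b^3 - 3*b^2 + 13*b + 19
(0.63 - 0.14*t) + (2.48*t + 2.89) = 2.34*t + 3.52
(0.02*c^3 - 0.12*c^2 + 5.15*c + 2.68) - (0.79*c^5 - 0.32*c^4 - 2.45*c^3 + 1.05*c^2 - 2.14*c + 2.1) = -0.79*c^5 + 0.32*c^4 + 2.47*c^3 - 1.17*c^2 + 7.29*c + 0.58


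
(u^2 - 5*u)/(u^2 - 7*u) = (u - 5)/(u - 7)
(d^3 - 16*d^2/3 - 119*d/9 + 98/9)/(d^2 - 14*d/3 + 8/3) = (3*d^2 - 14*d - 49)/(3*(d - 4))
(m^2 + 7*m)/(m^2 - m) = (m + 7)/(m - 1)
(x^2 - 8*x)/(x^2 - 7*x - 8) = x/(x + 1)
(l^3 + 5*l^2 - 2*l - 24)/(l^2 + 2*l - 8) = l + 3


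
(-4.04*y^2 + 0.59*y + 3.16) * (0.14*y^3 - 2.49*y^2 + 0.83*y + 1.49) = -0.5656*y^5 + 10.1422*y^4 - 4.3799*y^3 - 13.3983*y^2 + 3.5019*y + 4.7084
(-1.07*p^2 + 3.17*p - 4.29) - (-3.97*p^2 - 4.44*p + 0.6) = 2.9*p^2 + 7.61*p - 4.89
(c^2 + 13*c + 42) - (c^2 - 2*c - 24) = 15*c + 66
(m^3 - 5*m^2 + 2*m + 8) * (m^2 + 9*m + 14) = m^5 + 4*m^4 - 29*m^3 - 44*m^2 + 100*m + 112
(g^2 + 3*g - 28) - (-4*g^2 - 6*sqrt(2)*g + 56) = 5*g^2 + 3*g + 6*sqrt(2)*g - 84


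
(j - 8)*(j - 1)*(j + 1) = j^3 - 8*j^2 - j + 8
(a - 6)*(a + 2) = a^2 - 4*a - 12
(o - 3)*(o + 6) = o^2 + 3*o - 18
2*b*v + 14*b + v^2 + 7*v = (2*b + v)*(v + 7)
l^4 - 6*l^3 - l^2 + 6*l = l*(l - 6)*(l - 1)*(l + 1)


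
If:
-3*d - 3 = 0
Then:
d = -1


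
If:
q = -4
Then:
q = -4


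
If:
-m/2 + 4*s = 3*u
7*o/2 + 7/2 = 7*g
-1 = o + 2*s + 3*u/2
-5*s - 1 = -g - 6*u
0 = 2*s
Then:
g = -1/7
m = -8/7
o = -9/7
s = 0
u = 4/21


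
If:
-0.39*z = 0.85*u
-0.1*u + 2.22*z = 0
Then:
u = 0.00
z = 0.00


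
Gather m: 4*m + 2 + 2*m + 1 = 6*m + 3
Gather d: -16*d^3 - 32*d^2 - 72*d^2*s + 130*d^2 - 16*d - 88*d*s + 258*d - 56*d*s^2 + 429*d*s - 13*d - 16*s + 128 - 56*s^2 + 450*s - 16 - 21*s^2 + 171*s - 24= -16*d^3 + d^2*(98 - 72*s) + d*(-56*s^2 + 341*s + 229) - 77*s^2 + 605*s + 88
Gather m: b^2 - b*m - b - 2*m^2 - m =b^2 - b - 2*m^2 + m*(-b - 1)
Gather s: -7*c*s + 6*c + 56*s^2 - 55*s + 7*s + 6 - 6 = 6*c + 56*s^2 + s*(-7*c - 48)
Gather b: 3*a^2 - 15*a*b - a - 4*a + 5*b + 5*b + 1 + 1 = 3*a^2 - 5*a + b*(10 - 15*a) + 2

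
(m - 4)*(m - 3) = m^2 - 7*m + 12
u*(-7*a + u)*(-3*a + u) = 21*a^2*u - 10*a*u^2 + u^3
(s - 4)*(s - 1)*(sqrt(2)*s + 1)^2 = 2*s^4 - 10*s^3 + 2*sqrt(2)*s^3 - 10*sqrt(2)*s^2 + 9*s^2 - 5*s + 8*sqrt(2)*s + 4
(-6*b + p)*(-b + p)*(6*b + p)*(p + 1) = 36*b^3*p + 36*b^3 - 36*b^2*p^2 - 36*b^2*p - b*p^3 - b*p^2 + p^4 + p^3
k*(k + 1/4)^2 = k^3 + k^2/2 + k/16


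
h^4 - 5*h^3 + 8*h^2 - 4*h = h*(h - 2)^2*(h - 1)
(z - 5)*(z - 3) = z^2 - 8*z + 15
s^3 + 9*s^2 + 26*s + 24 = (s + 2)*(s + 3)*(s + 4)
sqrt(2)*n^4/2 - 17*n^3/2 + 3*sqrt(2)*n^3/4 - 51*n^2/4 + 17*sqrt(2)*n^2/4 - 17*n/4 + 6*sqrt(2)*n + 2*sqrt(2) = (n + 1/2)*(n - 8*sqrt(2))*(n - sqrt(2)/2)*(sqrt(2)*n/2 + sqrt(2)/2)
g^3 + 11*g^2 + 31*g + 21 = (g + 1)*(g + 3)*(g + 7)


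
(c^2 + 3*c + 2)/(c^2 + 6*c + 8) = (c + 1)/(c + 4)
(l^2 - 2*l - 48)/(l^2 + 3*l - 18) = (l - 8)/(l - 3)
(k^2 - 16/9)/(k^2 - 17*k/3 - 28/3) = (k - 4/3)/(k - 7)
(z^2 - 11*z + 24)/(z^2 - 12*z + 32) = (z - 3)/(z - 4)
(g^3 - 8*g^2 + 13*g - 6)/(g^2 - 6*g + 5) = (g^2 - 7*g + 6)/(g - 5)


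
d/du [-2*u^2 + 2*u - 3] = 2 - 4*u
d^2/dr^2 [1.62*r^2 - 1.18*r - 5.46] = 3.24000000000000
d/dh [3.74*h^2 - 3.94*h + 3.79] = 7.48*h - 3.94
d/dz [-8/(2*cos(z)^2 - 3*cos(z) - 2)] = 8*(3 - 4*cos(z))*sin(z)/(2*sin(z)^2 + 3*cos(z))^2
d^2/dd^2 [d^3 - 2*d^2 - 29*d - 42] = 6*d - 4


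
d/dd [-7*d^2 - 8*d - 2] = -14*d - 8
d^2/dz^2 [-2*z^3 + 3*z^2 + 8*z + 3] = 6 - 12*z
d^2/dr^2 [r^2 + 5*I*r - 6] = 2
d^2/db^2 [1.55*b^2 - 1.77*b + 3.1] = 3.10000000000000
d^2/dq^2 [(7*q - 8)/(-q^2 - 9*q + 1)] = 2*(-(2*q + 9)^2*(7*q - 8) + (21*q + 55)*(q^2 + 9*q - 1))/(q^2 + 9*q - 1)^3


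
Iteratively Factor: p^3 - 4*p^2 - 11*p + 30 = (p - 5)*(p^2 + p - 6) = (p - 5)*(p + 3)*(p - 2)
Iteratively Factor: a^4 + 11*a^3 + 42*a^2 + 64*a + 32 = (a + 4)*(a^3 + 7*a^2 + 14*a + 8) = (a + 1)*(a + 4)*(a^2 + 6*a + 8) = (a + 1)*(a + 2)*(a + 4)*(a + 4)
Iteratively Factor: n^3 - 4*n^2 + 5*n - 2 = (n - 1)*(n^2 - 3*n + 2) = (n - 1)^2*(n - 2)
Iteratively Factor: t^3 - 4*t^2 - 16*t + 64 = (t - 4)*(t^2 - 16) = (t - 4)^2*(t + 4)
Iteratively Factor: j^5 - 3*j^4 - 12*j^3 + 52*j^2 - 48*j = (j - 2)*(j^4 - j^3 - 14*j^2 + 24*j) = j*(j - 2)*(j^3 - j^2 - 14*j + 24) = j*(j - 3)*(j - 2)*(j^2 + 2*j - 8) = j*(j - 3)*(j - 2)^2*(j + 4)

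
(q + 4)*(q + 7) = q^2 + 11*q + 28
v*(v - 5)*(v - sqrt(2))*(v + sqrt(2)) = v^4 - 5*v^3 - 2*v^2 + 10*v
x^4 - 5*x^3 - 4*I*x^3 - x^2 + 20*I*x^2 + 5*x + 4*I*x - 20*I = (x - 5)*(x - 4*I)*(-I*x + I)*(I*x + I)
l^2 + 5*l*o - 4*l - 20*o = (l - 4)*(l + 5*o)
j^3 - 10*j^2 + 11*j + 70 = (j - 7)*(j - 5)*(j + 2)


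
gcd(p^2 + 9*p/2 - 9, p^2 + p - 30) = p + 6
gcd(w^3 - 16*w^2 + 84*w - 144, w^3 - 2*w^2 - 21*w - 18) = w - 6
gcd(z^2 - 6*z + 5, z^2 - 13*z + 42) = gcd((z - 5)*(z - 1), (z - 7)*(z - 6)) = 1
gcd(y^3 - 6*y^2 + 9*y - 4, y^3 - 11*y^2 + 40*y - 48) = y - 4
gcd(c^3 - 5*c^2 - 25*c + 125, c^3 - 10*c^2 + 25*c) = c^2 - 10*c + 25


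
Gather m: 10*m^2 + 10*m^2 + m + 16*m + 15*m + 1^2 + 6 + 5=20*m^2 + 32*m + 12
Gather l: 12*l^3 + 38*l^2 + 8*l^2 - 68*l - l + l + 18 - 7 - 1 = 12*l^3 + 46*l^2 - 68*l + 10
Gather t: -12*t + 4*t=-8*t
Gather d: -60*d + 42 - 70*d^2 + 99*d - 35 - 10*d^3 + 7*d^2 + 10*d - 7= -10*d^3 - 63*d^2 + 49*d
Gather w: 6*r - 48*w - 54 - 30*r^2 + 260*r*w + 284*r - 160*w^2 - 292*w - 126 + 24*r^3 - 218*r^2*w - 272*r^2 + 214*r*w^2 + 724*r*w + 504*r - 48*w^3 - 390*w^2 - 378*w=24*r^3 - 302*r^2 + 794*r - 48*w^3 + w^2*(214*r - 550) + w*(-218*r^2 + 984*r - 718) - 180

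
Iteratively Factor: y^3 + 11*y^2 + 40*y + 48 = (y + 4)*(y^2 + 7*y + 12) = (y + 4)^2*(y + 3)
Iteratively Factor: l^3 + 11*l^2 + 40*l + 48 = (l + 4)*(l^2 + 7*l + 12) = (l + 3)*(l + 4)*(l + 4)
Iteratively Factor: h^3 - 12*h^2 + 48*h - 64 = (h - 4)*(h^2 - 8*h + 16) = (h - 4)^2*(h - 4)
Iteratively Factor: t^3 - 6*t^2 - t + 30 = (t + 2)*(t^2 - 8*t + 15) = (t - 5)*(t + 2)*(t - 3)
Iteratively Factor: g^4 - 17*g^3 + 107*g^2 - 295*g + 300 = (g - 4)*(g^3 - 13*g^2 + 55*g - 75) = (g - 4)*(g - 3)*(g^2 - 10*g + 25) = (g - 5)*(g - 4)*(g - 3)*(g - 5)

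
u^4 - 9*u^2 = u^2*(u - 3)*(u + 3)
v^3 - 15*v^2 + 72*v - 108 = (v - 6)^2*(v - 3)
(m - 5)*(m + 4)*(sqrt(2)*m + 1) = sqrt(2)*m^3 - sqrt(2)*m^2 + m^2 - 20*sqrt(2)*m - m - 20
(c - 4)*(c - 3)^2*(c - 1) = c^4 - 11*c^3 + 43*c^2 - 69*c + 36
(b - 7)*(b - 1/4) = b^2 - 29*b/4 + 7/4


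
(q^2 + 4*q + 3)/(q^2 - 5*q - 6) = (q + 3)/(q - 6)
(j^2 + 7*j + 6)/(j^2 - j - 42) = (j + 1)/(j - 7)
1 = 1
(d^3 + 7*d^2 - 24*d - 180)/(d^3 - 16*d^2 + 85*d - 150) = (d^2 + 12*d + 36)/(d^2 - 11*d + 30)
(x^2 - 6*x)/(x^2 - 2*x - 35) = x*(6 - x)/(-x^2 + 2*x + 35)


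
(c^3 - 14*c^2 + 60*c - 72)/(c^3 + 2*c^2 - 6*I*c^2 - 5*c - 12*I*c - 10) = (c^3 - 14*c^2 + 60*c - 72)/(c^3 + c^2*(2 - 6*I) + c*(-5 - 12*I) - 10)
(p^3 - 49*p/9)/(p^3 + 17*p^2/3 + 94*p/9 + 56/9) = p*(3*p - 7)/(3*p^2 + 10*p + 8)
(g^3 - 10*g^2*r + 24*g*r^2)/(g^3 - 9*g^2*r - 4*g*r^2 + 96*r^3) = g*(-g + 6*r)/(-g^2 + 5*g*r + 24*r^2)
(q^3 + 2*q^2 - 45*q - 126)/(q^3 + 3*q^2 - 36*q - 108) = (q - 7)/(q - 6)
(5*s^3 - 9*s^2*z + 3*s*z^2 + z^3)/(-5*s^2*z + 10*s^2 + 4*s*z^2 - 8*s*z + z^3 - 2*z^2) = (-s + z)/(z - 2)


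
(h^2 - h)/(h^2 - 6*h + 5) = h/(h - 5)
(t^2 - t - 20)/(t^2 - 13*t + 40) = (t + 4)/(t - 8)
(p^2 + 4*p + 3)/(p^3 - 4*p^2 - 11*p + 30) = (p + 1)/(p^2 - 7*p + 10)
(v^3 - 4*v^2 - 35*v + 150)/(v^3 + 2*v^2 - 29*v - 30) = (v - 5)/(v + 1)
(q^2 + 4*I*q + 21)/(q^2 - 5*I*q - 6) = (q + 7*I)/(q - 2*I)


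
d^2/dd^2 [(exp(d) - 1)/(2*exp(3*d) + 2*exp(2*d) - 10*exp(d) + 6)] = (2*exp(3*d) + 3*exp(2*d) + 8*exp(d) + 3)*exp(d)/(exp(6*d) + 6*exp(5*d) + 3*exp(4*d) - 28*exp(3*d) - 9*exp(2*d) + 54*exp(d) - 27)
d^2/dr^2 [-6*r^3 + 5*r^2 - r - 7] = 10 - 36*r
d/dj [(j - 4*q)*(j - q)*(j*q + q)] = q*(3*j^2 - 10*j*q + 2*j + 4*q^2 - 5*q)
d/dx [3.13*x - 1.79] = 3.13000000000000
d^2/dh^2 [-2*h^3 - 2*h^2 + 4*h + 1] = -12*h - 4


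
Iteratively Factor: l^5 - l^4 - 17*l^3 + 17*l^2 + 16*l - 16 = (l - 1)*(l^4 - 17*l^2 + 16) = (l - 1)*(l + 1)*(l^3 - l^2 - 16*l + 16) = (l - 1)*(l + 1)*(l + 4)*(l^2 - 5*l + 4) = (l - 1)^2*(l + 1)*(l + 4)*(l - 4)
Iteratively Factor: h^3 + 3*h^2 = (h)*(h^2 + 3*h) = h^2*(h + 3)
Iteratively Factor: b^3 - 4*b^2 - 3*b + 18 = (b - 3)*(b^2 - b - 6) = (b - 3)^2*(b + 2)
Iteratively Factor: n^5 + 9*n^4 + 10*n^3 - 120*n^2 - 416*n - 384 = (n - 4)*(n^4 + 13*n^3 + 62*n^2 + 128*n + 96) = (n - 4)*(n + 4)*(n^3 + 9*n^2 + 26*n + 24) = (n - 4)*(n + 2)*(n + 4)*(n^2 + 7*n + 12) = (n - 4)*(n + 2)*(n + 3)*(n + 4)*(n + 4)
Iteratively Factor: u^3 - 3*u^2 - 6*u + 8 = (u + 2)*(u^2 - 5*u + 4) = (u - 4)*(u + 2)*(u - 1)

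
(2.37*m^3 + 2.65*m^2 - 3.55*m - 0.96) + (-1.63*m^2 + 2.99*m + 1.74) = 2.37*m^3 + 1.02*m^2 - 0.56*m + 0.78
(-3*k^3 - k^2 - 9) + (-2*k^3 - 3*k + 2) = -5*k^3 - k^2 - 3*k - 7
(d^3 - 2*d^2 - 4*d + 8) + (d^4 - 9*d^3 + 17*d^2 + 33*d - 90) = d^4 - 8*d^3 + 15*d^2 + 29*d - 82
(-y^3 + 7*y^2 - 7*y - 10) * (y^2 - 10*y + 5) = -y^5 + 17*y^4 - 82*y^3 + 95*y^2 + 65*y - 50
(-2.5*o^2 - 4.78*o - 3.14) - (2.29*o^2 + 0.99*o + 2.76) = -4.79*o^2 - 5.77*o - 5.9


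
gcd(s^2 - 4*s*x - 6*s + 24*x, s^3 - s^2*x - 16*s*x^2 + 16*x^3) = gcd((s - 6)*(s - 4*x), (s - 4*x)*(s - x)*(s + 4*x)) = -s + 4*x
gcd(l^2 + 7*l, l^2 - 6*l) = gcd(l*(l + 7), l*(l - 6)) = l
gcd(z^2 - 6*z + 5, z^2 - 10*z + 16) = 1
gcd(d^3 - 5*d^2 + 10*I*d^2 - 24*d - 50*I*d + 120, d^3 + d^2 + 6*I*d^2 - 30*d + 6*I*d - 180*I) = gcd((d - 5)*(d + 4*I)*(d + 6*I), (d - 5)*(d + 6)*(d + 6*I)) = d^2 + d*(-5 + 6*I) - 30*I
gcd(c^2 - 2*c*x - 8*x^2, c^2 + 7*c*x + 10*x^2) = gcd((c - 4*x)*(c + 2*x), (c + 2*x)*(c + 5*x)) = c + 2*x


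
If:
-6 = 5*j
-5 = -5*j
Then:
No Solution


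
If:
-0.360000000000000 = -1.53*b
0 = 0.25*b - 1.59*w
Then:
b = 0.24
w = 0.04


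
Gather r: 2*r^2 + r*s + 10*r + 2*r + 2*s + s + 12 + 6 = 2*r^2 + r*(s + 12) + 3*s + 18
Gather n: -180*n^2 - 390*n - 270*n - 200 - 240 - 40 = -180*n^2 - 660*n - 480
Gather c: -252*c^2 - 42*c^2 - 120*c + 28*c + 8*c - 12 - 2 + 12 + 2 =-294*c^2 - 84*c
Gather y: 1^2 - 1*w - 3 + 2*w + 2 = w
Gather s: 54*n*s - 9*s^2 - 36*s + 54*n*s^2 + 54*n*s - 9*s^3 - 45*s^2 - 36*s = -9*s^3 + s^2*(54*n - 54) + s*(108*n - 72)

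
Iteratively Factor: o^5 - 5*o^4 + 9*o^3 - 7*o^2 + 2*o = (o)*(o^4 - 5*o^3 + 9*o^2 - 7*o + 2) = o*(o - 2)*(o^3 - 3*o^2 + 3*o - 1) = o*(o - 2)*(o - 1)*(o^2 - 2*o + 1) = o*(o - 2)*(o - 1)^2*(o - 1)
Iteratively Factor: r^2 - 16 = (r - 4)*(r + 4)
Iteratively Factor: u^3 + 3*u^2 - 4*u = (u - 1)*(u^2 + 4*u) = u*(u - 1)*(u + 4)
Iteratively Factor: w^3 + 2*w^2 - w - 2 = (w + 2)*(w^2 - 1) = (w - 1)*(w + 2)*(w + 1)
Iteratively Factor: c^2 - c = (c)*(c - 1)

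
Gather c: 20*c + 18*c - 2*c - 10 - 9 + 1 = 36*c - 18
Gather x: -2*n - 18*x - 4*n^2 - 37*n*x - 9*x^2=-4*n^2 - 2*n - 9*x^2 + x*(-37*n - 18)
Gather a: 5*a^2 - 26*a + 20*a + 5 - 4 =5*a^2 - 6*a + 1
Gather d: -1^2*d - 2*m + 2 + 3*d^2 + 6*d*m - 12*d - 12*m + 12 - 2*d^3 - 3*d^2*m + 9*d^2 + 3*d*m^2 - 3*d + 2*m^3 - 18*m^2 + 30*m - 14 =-2*d^3 + d^2*(12 - 3*m) + d*(3*m^2 + 6*m - 16) + 2*m^3 - 18*m^2 + 16*m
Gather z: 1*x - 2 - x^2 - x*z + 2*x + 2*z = -x^2 + 3*x + z*(2 - x) - 2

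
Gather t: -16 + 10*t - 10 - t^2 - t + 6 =-t^2 + 9*t - 20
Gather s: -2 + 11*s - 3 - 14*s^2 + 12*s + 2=-14*s^2 + 23*s - 3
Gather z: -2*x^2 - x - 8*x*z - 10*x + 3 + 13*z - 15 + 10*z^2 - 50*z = -2*x^2 - 11*x + 10*z^2 + z*(-8*x - 37) - 12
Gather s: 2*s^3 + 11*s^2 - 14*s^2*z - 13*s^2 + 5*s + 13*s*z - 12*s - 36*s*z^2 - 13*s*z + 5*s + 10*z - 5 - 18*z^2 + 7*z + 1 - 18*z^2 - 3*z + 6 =2*s^3 + s^2*(-14*z - 2) + s*(-36*z^2 - 2) - 36*z^2 + 14*z + 2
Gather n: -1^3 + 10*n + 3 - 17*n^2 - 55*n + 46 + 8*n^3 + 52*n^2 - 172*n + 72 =8*n^3 + 35*n^2 - 217*n + 120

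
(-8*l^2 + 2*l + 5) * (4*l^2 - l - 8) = -32*l^4 + 16*l^3 + 82*l^2 - 21*l - 40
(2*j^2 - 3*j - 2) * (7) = 14*j^2 - 21*j - 14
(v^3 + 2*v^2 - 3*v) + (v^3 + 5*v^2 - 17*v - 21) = 2*v^3 + 7*v^2 - 20*v - 21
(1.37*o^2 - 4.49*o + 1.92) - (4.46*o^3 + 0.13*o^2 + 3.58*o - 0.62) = -4.46*o^3 + 1.24*o^2 - 8.07*o + 2.54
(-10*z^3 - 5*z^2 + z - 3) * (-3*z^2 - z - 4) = 30*z^5 + 25*z^4 + 42*z^3 + 28*z^2 - z + 12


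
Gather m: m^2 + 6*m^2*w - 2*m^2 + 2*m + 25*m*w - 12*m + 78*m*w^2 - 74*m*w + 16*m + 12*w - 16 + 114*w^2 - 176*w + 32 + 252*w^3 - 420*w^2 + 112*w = m^2*(6*w - 1) + m*(78*w^2 - 49*w + 6) + 252*w^3 - 306*w^2 - 52*w + 16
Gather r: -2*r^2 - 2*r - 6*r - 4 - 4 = -2*r^2 - 8*r - 8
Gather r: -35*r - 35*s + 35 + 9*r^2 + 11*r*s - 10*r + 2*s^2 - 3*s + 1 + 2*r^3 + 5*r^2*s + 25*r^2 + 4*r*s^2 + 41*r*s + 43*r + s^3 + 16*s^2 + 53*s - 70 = 2*r^3 + r^2*(5*s + 34) + r*(4*s^2 + 52*s - 2) + s^3 + 18*s^2 + 15*s - 34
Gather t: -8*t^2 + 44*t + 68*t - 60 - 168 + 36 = -8*t^2 + 112*t - 192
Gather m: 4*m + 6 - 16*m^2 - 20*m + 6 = -16*m^2 - 16*m + 12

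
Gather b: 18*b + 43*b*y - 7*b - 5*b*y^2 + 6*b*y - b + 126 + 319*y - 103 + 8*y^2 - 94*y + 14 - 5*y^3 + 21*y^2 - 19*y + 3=b*(-5*y^2 + 49*y + 10) - 5*y^3 + 29*y^2 + 206*y + 40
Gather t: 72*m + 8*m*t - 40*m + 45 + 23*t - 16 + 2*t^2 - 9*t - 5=32*m + 2*t^2 + t*(8*m + 14) + 24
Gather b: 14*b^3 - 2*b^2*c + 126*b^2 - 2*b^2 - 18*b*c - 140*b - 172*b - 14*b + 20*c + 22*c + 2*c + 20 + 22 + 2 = 14*b^3 + b^2*(124 - 2*c) + b*(-18*c - 326) + 44*c + 44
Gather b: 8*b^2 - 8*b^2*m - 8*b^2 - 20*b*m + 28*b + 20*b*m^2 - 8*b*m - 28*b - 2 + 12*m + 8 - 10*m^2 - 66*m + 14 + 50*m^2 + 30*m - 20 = -8*b^2*m + b*(20*m^2 - 28*m) + 40*m^2 - 24*m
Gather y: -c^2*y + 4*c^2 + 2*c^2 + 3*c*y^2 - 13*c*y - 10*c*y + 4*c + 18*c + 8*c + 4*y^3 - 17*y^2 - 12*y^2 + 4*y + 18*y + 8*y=6*c^2 + 30*c + 4*y^3 + y^2*(3*c - 29) + y*(-c^2 - 23*c + 30)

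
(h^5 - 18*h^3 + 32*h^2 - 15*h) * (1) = h^5 - 18*h^3 + 32*h^2 - 15*h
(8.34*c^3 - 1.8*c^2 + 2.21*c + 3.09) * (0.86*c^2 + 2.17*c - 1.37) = 7.1724*c^5 + 16.5498*c^4 - 13.4312*c^3 + 9.9191*c^2 + 3.6776*c - 4.2333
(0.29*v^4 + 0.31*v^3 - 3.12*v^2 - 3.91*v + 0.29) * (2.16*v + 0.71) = 0.6264*v^5 + 0.8755*v^4 - 6.5191*v^3 - 10.6608*v^2 - 2.1497*v + 0.2059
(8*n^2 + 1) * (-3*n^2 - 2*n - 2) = -24*n^4 - 16*n^3 - 19*n^2 - 2*n - 2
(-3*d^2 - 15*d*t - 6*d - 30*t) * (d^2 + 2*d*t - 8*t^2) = -3*d^4 - 21*d^3*t - 6*d^3 - 6*d^2*t^2 - 42*d^2*t + 120*d*t^3 - 12*d*t^2 + 240*t^3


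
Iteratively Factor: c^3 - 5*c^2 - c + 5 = (c - 5)*(c^2 - 1) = (c - 5)*(c + 1)*(c - 1)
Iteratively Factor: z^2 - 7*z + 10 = (z - 5)*(z - 2)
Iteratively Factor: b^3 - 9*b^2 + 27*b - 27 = (b - 3)*(b^2 - 6*b + 9) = (b - 3)^2*(b - 3)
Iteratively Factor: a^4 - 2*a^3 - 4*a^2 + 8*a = (a - 2)*(a^3 - 4*a) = (a - 2)^2*(a^2 + 2*a) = (a - 2)^2*(a + 2)*(a)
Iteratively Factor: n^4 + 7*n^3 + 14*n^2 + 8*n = (n + 4)*(n^3 + 3*n^2 + 2*n) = n*(n + 4)*(n^2 + 3*n + 2) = n*(n + 1)*(n + 4)*(n + 2)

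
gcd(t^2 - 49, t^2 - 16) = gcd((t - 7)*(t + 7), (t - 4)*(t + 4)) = 1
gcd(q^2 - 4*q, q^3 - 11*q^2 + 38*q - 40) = q - 4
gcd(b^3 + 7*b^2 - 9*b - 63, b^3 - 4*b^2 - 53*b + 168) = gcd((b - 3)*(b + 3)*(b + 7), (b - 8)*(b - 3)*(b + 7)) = b^2 + 4*b - 21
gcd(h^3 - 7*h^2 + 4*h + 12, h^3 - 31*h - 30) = h^2 - 5*h - 6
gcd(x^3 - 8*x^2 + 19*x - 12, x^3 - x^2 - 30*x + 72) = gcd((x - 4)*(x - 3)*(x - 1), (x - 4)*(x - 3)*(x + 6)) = x^2 - 7*x + 12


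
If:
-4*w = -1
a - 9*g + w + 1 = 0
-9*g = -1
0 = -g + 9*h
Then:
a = -1/4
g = 1/9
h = 1/81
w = 1/4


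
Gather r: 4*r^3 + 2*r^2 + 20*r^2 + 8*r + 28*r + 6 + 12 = 4*r^3 + 22*r^2 + 36*r + 18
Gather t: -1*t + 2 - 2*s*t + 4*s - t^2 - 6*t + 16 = 4*s - t^2 + t*(-2*s - 7) + 18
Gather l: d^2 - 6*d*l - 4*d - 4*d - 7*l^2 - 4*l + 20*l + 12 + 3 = d^2 - 8*d - 7*l^2 + l*(16 - 6*d) + 15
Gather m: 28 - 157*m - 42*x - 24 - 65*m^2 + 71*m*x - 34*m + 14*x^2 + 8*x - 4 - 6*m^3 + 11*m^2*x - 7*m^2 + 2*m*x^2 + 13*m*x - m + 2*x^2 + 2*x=-6*m^3 + m^2*(11*x - 72) + m*(2*x^2 + 84*x - 192) + 16*x^2 - 32*x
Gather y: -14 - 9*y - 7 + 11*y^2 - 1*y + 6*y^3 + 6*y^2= 6*y^3 + 17*y^2 - 10*y - 21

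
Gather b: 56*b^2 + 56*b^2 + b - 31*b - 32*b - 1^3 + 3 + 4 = 112*b^2 - 62*b + 6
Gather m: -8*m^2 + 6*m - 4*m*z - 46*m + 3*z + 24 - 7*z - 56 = -8*m^2 + m*(-4*z - 40) - 4*z - 32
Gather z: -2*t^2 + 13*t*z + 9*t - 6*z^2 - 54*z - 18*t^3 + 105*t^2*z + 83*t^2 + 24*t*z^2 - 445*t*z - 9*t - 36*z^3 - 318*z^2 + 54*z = -18*t^3 + 81*t^2 - 36*z^3 + z^2*(24*t - 324) + z*(105*t^2 - 432*t)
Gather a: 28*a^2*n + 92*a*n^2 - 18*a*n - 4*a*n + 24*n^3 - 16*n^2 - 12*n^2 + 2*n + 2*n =28*a^2*n + a*(92*n^2 - 22*n) + 24*n^3 - 28*n^2 + 4*n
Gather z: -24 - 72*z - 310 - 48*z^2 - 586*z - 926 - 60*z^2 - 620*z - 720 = -108*z^2 - 1278*z - 1980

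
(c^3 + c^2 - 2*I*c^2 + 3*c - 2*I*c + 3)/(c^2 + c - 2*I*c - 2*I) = (c^2 - 2*I*c + 3)/(c - 2*I)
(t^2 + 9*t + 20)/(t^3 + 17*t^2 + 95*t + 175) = (t + 4)/(t^2 + 12*t + 35)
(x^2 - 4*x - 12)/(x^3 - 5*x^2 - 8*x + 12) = 1/(x - 1)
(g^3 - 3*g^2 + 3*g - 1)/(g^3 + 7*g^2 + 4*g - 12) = (g^2 - 2*g + 1)/(g^2 + 8*g + 12)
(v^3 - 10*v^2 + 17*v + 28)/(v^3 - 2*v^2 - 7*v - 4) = (v - 7)/(v + 1)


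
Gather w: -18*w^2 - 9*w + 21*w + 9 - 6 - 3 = -18*w^2 + 12*w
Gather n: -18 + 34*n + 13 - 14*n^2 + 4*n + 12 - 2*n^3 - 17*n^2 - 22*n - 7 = -2*n^3 - 31*n^2 + 16*n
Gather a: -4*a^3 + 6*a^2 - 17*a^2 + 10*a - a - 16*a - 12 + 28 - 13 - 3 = -4*a^3 - 11*a^2 - 7*a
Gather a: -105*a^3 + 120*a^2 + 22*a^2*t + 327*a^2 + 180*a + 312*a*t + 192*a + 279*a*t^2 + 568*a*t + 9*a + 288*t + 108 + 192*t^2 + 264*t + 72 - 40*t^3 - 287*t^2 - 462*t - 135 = -105*a^3 + a^2*(22*t + 447) + a*(279*t^2 + 880*t + 381) - 40*t^3 - 95*t^2 + 90*t + 45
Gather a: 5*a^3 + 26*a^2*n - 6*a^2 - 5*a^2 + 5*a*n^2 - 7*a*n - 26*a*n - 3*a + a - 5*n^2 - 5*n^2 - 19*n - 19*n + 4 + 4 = 5*a^3 + a^2*(26*n - 11) + a*(5*n^2 - 33*n - 2) - 10*n^2 - 38*n + 8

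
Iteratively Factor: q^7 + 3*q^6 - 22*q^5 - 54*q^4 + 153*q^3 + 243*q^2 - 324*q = (q - 3)*(q^6 + 6*q^5 - 4*q^4 - 66*q^3 - 45*q^2 + 108*q) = (q - 3)^2*(q^5 + 9*q^4 + 23*q^3 + 3*q^2 - 36*q) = (q - 3)^2*(q + 4)*(q^4 + 5*q^3 + 3*q^2 - 9*q) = (q - 3)^2*(q + 3)*(q + 4)*(q^3 + 2*q^2 - 3*q) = q*(q - 3)^2*(q + 3)*(q + 4)*(q^2 + 2*q - 3) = q*(q - 3)^2*(q + 3)^2*(q + 4)*(q - 1)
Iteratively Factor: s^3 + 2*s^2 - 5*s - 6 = (s + 1)*(s^2 + s - 6) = (s - 2)*(s + 1)*(s + 3)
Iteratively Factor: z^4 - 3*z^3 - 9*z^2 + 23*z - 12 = (z - 1)*(z^3 - 2*z^2 - 11*z + 12) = (z - 1)*(z + 3)*(z^2 - 5*z + 4) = (z - 4)*(z - 1)*(z + 3)*(z - 1)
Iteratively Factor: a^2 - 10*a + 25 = (a - 5)*(a - 5)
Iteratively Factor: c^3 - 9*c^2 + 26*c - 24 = (c - 3)*(c^2 - 6*c + 8) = (c - 3)*(c - 2)*(c - 4)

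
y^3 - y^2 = y^2*(y - 1)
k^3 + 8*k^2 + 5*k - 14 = (k - 1)*(k + 2)*(k + 7)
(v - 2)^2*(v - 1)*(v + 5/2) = v^4 - 5*v^3/2 - 9*v^2/2 + 16*v - 10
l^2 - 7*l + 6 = (l - 6)*(l - 1)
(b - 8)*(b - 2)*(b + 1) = b^3 - 9*b^2 + 6*b + 16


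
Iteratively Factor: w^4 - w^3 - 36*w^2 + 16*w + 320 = (w + 4)*(w^3 - 5*w^2 - 16*w + 80) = (w - 4)*(w + 4)*(w^2 - w - 20) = (w - 5)*(w - 4)*(w + 4)*(w + 4)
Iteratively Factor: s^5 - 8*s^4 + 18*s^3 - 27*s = (s - 3)*(s^4 - 5*s^3 + 3*s^2 + 9*s) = (s - 3)*(s + 1)*(s^3 - 6*s^2 + 9*s) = s*(s - 3)*(s + 1)*(s^2 - 6*s + 9) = s*(s - 3)^2*(s + 1)*(s - 3)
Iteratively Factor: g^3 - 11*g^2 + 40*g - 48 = (g - 4)*(g^2 - 7*g + 12) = (g - 4)^2*(g - 3)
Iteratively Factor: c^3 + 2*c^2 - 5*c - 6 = (c + 3)*(c^2 - c - 2) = (c + 1)*(c + 3)*(c - 2)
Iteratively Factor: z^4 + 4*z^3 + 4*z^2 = (z)*(z^3 + 4*z^2 + 4*z) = z*(z + 2)*(z^2 + 2*z) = z*(z + 2)^2*(z)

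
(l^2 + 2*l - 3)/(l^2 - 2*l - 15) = (l - 1)/(l - 5)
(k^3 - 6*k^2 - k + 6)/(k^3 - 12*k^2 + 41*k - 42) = (k^3 - 6*k^2 - k + 6)/(k^3 - 12*k^2 + 41*k - 42)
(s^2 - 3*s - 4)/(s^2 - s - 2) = (s - 4)/(s - 2)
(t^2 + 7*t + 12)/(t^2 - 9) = (t + 4)/(t - 3)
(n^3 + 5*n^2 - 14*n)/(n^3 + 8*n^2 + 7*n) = (n - 2)/(n + 1)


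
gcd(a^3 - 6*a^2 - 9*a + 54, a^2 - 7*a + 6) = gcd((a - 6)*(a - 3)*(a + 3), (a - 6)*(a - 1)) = a - 6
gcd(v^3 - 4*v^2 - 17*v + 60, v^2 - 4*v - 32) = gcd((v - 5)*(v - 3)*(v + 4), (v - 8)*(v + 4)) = v + 4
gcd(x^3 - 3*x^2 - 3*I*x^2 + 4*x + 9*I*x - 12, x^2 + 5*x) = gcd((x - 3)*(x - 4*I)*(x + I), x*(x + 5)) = 1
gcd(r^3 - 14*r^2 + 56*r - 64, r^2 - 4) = r - 2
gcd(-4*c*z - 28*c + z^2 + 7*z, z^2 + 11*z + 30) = 1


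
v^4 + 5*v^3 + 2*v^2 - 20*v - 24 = (v - 2)*(v + 2)^2*(v + 3)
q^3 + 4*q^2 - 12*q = q*(q - 2)*(q + 6)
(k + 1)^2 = k^2 + 2*k + 1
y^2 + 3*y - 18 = (y - 3)*(y + 6)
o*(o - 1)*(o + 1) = o^3 - o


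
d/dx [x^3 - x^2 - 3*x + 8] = 3*x^2 - 2*x - 3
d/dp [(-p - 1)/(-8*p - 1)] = -7/(8*p + 1)^2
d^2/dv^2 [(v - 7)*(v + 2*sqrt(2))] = 2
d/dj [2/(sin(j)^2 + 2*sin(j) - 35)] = -4*(sin(j) + 1)*cos(j)/(sin(j)^2 + 2*sin(j) - 35)^2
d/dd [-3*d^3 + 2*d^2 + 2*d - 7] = -9*d^2 + 4*d + 2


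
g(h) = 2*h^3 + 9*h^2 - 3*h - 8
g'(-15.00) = 1077.00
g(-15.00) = -4688.00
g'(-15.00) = 1077.00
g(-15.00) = -4688.00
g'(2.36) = 72.90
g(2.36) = 61.33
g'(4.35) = 188.84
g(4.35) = 313.88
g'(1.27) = 29.54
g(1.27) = 6.80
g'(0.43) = 5.85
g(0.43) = -7.47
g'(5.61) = 286.81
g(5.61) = 611.54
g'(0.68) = 12.01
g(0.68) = -5.25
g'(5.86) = 308.52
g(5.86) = 685.94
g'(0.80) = 15.24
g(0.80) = -3.62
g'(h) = 6*h^2 + 18*h - 3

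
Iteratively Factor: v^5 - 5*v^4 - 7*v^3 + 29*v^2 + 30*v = (v + 1)*(v^4 - 6*v^3 - v^2 + 30*v) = (v + 1)*(v + 2)*(v^3 - 8*v^2 + 15*v) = v*(v + 1)*(v + 2)*(v^2 - 8*v + 15) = v*(v - 5)*(v + 1)*(v + 2)*(v - 3)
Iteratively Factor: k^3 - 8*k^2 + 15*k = (k - 3)*(k^2 - 5*k) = (k - 5)*(k - 3)*(k)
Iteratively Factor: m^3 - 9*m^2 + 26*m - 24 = (m - 2)*(m^2 - 7*m + 12) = (m - 3)*(m - 2)*(m - 4)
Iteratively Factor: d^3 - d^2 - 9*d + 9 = (d + 3)*(d^2 - 4*d + 3) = (d - 3)*(d + 3)*(d - 1)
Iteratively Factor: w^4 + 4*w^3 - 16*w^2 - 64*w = (w + 4)*(w^3 - 16*w) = (w - 4)*(w + 4)*(w^2 + 4*w) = w*(w - 4)*(w + 4)*(w + 4)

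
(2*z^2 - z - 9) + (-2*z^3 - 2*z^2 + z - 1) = -2*z^3 - 10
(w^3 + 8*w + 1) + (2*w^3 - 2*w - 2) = 3*w^3 + 6*w - 1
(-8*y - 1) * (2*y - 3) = -16*y^2 + 22*y + 3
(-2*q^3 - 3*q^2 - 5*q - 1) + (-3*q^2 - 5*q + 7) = -2*q^3 - 6*q^2 - 10*q + 6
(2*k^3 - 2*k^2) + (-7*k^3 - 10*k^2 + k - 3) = -5*k^3 - 12*k^2 + k - 3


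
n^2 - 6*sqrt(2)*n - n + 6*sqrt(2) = (n - 1)*(n - 6*sqrt(2))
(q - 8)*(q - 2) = q^2 - 10*q + 16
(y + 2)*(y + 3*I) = y^2 + 2*y + 3*I*y + 6*I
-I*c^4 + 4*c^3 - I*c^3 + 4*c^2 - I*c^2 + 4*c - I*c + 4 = (c - I)*(c + I)*(c + 4*I)*(-I*c - I)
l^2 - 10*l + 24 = (l - 6)*(l - 4)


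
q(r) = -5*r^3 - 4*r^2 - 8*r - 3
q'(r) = -15*r^2 - 8*r - 8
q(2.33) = -106.60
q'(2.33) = -108.07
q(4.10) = -447.64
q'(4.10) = -292.95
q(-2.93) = 111.87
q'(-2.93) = -113.33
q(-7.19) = 1706.21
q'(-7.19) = -725.92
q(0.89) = -16.81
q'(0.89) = -27.00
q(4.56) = -596.75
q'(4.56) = -356.38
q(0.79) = -14.28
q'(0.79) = -23.68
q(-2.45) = 66.12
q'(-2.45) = -78.44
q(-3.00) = 120.00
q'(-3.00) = -119.00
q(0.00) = -3.00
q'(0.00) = -8.00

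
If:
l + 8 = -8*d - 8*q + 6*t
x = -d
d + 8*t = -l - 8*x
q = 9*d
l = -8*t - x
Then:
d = 0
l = -32/7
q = 0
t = 4/7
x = 0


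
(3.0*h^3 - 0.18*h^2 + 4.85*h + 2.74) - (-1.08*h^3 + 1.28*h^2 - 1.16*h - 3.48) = 4.08*h^3 - 1.46*h^2 + 6.01*h + 6.22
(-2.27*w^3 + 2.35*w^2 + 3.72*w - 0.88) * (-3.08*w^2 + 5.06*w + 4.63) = 6.9916*w^5 - 18.7242*w^4 - 10.0767*w^3 + 32.4141*w^2 + 12.7708*w - 4.0744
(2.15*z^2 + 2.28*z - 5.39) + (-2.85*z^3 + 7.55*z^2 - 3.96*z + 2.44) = -2.85*z^3 + 9.7*z^2 - 1.68*z - 2.95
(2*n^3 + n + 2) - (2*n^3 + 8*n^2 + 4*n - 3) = -8*n^2 - 3*n + 5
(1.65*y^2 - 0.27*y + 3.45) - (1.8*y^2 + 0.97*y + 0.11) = -0.15*y^2 - 1.24*y + 3.34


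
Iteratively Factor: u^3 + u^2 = (u + 1)*(u^2) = u*(u + 1)*(u)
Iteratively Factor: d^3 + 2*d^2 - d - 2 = (d - 1)*(d^2 + 3*d + 2) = (d - 1)*(d + 2)*(d + 1)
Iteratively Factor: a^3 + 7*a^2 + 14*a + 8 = (a + 4)*(a^2 + 3*a + 2) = (a + 2)*(a + 4)*(a + 1)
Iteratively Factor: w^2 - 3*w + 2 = (w - 1)*(w - 2)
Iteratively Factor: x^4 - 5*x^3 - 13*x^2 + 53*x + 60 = (x - 4)*(x^3 - x^2 - 17*x - 15) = (x - 4)*(x + 3)*(x^2 - 4*x - 5) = (x - 4)*(x + 1)*(x + 3)*(x - 5)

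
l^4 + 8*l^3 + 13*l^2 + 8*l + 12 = (l + 2)*(l + 6)*(l - I)*(l + I)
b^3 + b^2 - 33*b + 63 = (b - 3)^2*(b + 7)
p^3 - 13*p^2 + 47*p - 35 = (p - 7)*(p - 5)*(p - 1)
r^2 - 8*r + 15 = (r - 5)*(r - 3)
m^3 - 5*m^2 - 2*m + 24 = (m - 4)*(m - 3)*(m + 2)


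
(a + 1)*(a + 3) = a^2 + 4*a + 3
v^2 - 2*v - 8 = (v - 4)*(v + 2)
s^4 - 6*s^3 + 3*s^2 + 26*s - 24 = (s - 4)*(s - 3)*(s - 1)*(s + 2)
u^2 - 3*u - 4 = (u - 4)*(u + 1)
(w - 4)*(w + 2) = w^2 - 2*w - 8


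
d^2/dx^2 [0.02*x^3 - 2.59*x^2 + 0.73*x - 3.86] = 0.12*x - 5.18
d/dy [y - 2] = 1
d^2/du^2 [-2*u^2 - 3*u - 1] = -4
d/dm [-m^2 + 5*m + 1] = 5 - 2*m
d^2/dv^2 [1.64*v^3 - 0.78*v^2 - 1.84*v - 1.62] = 9.84*v - 1.56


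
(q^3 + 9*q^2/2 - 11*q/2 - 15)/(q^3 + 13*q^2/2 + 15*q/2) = (q - 2)/q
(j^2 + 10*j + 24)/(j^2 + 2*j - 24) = (j + 4)/(j - 4)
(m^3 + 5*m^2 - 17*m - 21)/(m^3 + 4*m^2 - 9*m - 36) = (m^2 + 8*m + 7)/(m^2 + 7*m + 12)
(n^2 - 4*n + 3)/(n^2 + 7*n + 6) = (n^2 - 4*n + 3)/(n^2 + 7*n + 6)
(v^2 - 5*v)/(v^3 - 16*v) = (v - 5)/(v^2 - 16)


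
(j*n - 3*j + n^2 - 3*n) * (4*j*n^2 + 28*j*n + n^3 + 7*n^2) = 4*j^2*n^3 + 16*j^2*n^2 - 84*j^2*n + 5*j*n^4 + 20*j*n^3 - 105*j*n^2 + n^5 + 4*n^4 - 21*n^3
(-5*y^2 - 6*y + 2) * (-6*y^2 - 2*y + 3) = 30*y^4 + 46*y^3 - 15*y^2 - 22*y + 6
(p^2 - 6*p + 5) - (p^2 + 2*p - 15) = 20 - 8*p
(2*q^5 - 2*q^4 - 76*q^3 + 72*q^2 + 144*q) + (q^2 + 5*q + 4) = 2*q^5 - 2*q^4 - 76*q^3 + 73*q^2 + 149*q + 4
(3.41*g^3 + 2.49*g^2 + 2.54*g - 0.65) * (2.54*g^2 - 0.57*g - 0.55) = 8.6614*g^5 + 4.3809*g^4 + 3.1568*g^3 - 4.4683*g^2 - 1.0265*g + 0.3575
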